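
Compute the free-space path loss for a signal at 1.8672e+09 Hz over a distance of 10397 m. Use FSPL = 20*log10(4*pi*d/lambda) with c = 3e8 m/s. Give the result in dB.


lambda = c / f = 3.0000e+08 / 1.8672e+09 = 0.1606684 m
FSPL = 20 * log10(4*pi*10397/0.1606684) = 118.2 dB

118.2 dB


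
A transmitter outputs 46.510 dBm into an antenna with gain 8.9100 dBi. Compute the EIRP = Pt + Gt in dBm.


EIRP = Pt + Gt = 46.510 + 8.9100 = 55.42 dBm

55.42 dBm


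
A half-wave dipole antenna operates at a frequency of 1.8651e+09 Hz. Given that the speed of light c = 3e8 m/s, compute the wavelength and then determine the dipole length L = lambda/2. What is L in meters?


lambda = c / f = 3.0000e+08 / 1.8651e+09 = 0.1608493 m
L = lambda / 2 = 0.1608493 / 2 = 0.08042 m

0.08042 m


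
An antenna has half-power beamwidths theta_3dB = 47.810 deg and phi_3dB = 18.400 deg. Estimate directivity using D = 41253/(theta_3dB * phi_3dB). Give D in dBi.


D_linear = 41253 / (47.810 * 18.400) = 46.89418
D_dBi = 10 * log10(46.89418) = 16.71 dBi

16.71 dBi


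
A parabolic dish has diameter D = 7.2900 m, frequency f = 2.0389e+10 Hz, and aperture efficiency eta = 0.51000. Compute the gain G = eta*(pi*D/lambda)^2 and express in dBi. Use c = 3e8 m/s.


lambda = c / f = 3.0000e+08 / 2.0389e+10 = 0.01471382 m
G_linear = 0.51000 * (pi * 7.2900 / 0.01471382)^2 = 1.235589e+06
G_dBi = 10 * log10(1.235589e+06) = 60.92 dBi

60.92 dBi


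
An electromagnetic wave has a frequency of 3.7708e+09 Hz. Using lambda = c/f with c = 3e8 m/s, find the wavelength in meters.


lambda = c / f = 3.0000e+08 / 3.7708e+09 = 0.07956 m

0.07956 m


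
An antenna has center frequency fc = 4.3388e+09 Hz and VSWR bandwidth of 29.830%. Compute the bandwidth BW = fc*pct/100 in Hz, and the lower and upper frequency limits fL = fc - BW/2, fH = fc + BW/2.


BW = 4.3388e+09 * 29.830/100 = 1.294264e+09 Hz
fL = 4.3388e+09 - 1.294264e+09/2 = 3.692e+09 Hz
fH = 4.3388e+09 + 1.294264e+09/2 = 4.986e+09 Hz

BW=1.294e+09 Hz, fL=3.692e+09 Hz, fH=4.986e+09 Hz


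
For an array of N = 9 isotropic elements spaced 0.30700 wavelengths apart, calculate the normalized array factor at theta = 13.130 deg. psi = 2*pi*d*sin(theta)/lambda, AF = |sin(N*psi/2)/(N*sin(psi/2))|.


psi = 2*pi*0.30700*sin(13.130 deg) = 0.4381799 rad
AF = |sin(9*0.4381799/2) / (9*sin(0.4381799/2))| = 0.4707

0.4707


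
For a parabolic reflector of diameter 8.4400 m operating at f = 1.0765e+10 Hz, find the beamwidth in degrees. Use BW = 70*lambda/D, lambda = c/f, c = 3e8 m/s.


lambda = c / f = 3.0000e+08 / 1.0765e+10 = 0.02786809 m
BW = 70 * 0.02786809 / 8.4400 = 0.2311 deg

0.2311 deg


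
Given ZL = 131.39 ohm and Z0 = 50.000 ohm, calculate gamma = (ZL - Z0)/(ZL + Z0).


gamma = (131.39 - 50.000) / (131.39 + 50.000) = 0.4487

0.4487


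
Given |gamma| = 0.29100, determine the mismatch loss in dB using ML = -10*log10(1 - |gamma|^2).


ML = -10 * log10(1 - 0.29100^2) = -10 * log10(0.915319) = 0.3843 dB

0.3843 dB


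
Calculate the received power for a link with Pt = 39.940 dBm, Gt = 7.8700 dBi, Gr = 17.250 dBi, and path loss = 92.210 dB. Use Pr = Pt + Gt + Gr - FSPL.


Pr = 39.940 + 7.8700 + 17.250 - 92.210 = -27.15 dBm

-27.15 dBm


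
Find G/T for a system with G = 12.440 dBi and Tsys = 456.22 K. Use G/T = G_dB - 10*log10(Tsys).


G/T = 12.440 - 10*log10(456.22) = 12.440 - 26.59174 = -14.15 dB/K

-14.15 dB/K


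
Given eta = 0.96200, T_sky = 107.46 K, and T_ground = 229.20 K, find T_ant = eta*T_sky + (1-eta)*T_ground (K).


T_ant = 0.96200 * 107.46 + (1 - 0.96200) * 229.20 = 112.1 K

112.1 K


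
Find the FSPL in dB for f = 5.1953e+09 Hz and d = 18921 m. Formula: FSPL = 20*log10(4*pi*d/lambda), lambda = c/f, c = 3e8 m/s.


lambda = c / f = 3.0000e+08 / 5.1953e+09 = 0.05774450 m
FSPL = 20 * log10(4*pi*18921/0.05774450) = 132.3 dB

132.3 dB


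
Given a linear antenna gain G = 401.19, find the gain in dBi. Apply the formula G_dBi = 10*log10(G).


G_dBi = 10 * log10(401.19) = 26.03 dBi

26.03 dBi


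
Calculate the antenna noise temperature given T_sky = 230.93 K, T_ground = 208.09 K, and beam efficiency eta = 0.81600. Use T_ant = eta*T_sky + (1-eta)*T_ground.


T_ant = 0.81600 * 230.93 + (1 - 0.81600) * 208.09 = 226.7 K

226.7 K


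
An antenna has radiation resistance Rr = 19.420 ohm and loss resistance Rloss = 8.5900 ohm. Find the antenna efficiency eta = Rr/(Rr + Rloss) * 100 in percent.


eta = 19.420 / (19.420 + 8.5900) * 100 = 69.33%

69.33%


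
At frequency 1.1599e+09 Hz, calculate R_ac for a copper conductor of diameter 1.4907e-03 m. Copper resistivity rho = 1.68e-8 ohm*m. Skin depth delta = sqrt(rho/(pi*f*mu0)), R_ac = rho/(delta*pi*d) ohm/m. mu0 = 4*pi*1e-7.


delta = sqrt(1.68e-8 / (pi * 1.1599e+09 * 4*pi*1e-7)) = 1.915422e-06 m
R_ac = 1.68e-8 / (1.915422e-06 * pi * 1.4907e-03) = 1.873 ohm/m

1.873 ohm/m


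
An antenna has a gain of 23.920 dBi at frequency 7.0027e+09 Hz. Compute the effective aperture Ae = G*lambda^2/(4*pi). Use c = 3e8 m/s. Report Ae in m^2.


lambda = c / f = 3.0000e+08 / 7.0027e+09 = 0.04284062 m
G_linear = 10^(23.920/10) = 246.6039
Ae = G_linear * lambda^2 / (4*pi) = 246.6039 * 0.04284062^2 / (4*pi) = 0.03602 m^2

0.03602 m^2


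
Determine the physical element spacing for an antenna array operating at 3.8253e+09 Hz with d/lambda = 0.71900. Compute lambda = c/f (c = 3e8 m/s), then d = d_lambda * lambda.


lambda = c / f = 3.0000e+08 / 3.8253e+09 = 0.07842522 m
d = 0.71900 * 0.07842522 = 0.05639 m

0.05639 m


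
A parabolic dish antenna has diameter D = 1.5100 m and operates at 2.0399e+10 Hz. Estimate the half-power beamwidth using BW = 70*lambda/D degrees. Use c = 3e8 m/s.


lambda = c / f = 3.0000e+08 / 2.0399e+10 = 0.01470660 m
BW = 70 * 0.01470660 / 1.5100 = 0.6818 deg

0.6818 deg


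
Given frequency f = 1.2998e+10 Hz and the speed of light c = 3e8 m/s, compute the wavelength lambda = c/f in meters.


lambda = c / f = 3.0000e+08 / 1.2998e+10 = 0.02308 m

0.02308 m


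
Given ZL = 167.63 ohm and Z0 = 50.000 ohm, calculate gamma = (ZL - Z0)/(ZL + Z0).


gamma = (167.63 - 50.000) / (167.63 + 50.000) = 0.5405

0.5405


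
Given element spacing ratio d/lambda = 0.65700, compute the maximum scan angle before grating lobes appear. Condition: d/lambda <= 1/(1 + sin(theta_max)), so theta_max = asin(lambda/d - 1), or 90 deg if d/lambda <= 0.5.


lambda/d - 1 = 1/0.65700 - 1 = 0.5220700
theta_max = asin(0.5220700) = 31.47 deg

31.47 deg


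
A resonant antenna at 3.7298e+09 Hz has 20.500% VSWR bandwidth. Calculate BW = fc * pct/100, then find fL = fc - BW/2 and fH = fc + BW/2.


BW = 3.7298e+09 * 20.500/100 = 7.646090e+08 Hz
fL = 3.7298e+09 - 7.646090e+08/2 = 3.347e+09 Hz
fH = 3.7298e+09 + 7.646090e+08/2 = 4.112e+09 Hz

BW=7.646e+08 Hz, fL=3.347e+09 Hz, fH=4.112e+09 Hz


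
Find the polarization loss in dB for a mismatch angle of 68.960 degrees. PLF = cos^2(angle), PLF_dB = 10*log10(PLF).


PLF_linear = cos^2(68.960 deg) = 0.1288951
PLF_dB = 10 * log10(0.1288951) = -8.898 dB

-8.898 dB


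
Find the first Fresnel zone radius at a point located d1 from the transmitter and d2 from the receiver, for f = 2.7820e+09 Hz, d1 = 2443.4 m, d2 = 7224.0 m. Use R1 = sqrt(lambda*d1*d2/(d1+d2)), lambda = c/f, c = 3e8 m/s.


lambda = c / f = 3.0000e+08 / 2.7820e+09 = 0.1078361 m
R1 = sqrt(0.1078361 * 2443.4 * 7224.0 / (2443.4 + 7224.0)) = 14.03 m

14.03 m


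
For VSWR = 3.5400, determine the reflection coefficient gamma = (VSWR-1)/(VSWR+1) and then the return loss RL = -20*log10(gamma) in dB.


gamma = (3.5400 - 1) / (3.5400 + 1) = 0.5594714
RL = -20 * log10(0.5594714) = 5.044 dB

5.044 dB


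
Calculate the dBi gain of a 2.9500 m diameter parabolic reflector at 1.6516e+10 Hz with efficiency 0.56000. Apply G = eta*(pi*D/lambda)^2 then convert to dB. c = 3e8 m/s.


lambda = c / f = 3.0000e+08 / 1.6516e+10 = 0.01816420 m
G_linear = 0.56000 * (pi * 2.9500 / 0.01816420)^2 = 145780.4
G_dBi = 10 * log10(145780.4) = 51.64 dBi

51.64 dBi


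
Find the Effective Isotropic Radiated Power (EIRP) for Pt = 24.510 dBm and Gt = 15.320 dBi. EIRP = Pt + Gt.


EIRP = Pt + Gt = 24.510 + 15.320 = 39.83 dBm

39.83 dBm


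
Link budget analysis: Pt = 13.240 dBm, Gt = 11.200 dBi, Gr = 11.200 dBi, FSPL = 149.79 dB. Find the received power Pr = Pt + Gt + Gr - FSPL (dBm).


Pr = 13.240 + 11.200 + 11.200 - 149.79 = -114.15 dBm

-114.15 dBm


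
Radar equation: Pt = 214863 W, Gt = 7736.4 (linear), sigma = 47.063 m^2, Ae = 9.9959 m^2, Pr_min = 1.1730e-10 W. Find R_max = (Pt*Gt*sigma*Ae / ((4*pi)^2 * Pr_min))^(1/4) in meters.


R^4 = 214863*7736.4*47.063*9.9959 / ((4*pi)^2 * 1.1730e-10) = 4.221670e+19
R_max = 4.221670e+19^0.25 = 80607 m

80607 m


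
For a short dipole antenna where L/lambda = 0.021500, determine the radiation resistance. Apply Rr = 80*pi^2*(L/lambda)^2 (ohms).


Rr = 80 * pi^2 * (0.021500)^2 = 80 * 9.869604 * 4.622500e-04 = 0.3650 ohm

0.3650 ohm


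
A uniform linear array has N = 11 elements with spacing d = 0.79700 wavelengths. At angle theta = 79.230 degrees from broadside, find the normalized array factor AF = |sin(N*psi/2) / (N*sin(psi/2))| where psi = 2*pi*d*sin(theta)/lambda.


psi = 2*pi*0.79700*sin(79.230 deg) = 4.919489 rad
AF = |sin(11*4.919489/2) / (11*sin(4.919489/2))| = 0.1353

0.1353


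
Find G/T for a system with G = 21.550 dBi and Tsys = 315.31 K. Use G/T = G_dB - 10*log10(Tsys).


G/T = 21.550 - 10*log10(315.31) = 21.550 - 24.98738 = -3.437 dB/K

-3.437 dB/K


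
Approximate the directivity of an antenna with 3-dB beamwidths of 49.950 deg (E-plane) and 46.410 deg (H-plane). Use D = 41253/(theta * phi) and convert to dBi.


D_linear = 41253 / (49.950 * 46.410) = 17.79543
D_dBi = 10 * log10(17.79543) = 12.50 dBi

12.50 dBi


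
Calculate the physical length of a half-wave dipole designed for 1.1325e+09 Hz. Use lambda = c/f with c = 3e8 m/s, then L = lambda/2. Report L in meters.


lambda = c / f = 3.0000e+08 / 1.1325e+09 = 0.2649007 m
L = lambda / 2 = 0.2649007 / 2 = 0.1325 m

0.1325 m


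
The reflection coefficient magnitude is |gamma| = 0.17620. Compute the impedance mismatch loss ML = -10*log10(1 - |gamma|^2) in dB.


ML = -10 * log10(1 - 0.17620^2) = -10 * log10(0.96895356) = 0.1370 dB

0.1370 dB


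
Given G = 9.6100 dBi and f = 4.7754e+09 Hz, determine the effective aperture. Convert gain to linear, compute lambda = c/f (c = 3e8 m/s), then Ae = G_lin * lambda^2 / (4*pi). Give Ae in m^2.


lambda = c / f = 3.0000e+08 / 4.7754e+09 = 0.06282196 m
G_linear = 10^(9.6100/10) = 9.141132
Ae = G_linear * lambda^2 / (4*pi) = 9.141132 * 0.06282196^2 / (4*pi) = 2.871e-03 m^2

2.871e-03 m^2


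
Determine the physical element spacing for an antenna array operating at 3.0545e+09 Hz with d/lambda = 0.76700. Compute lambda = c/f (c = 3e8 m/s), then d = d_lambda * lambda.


lambda = c / f = 3.0000e+08 / 3.0545e+09 = 0.09821575 m
d = 0.76700 * 0.09821575 = 0.07533 m

0.07533 m


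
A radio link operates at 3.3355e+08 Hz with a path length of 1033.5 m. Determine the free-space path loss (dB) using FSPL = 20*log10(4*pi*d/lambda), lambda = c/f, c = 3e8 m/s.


lambda = c / f = 3.0000e+08 / 3.3355e+08 = 0.8994154 m
FSPL = 20 * log10(4*pi*1033.5/0.8994154) = 83.19 dB

83.19 dB


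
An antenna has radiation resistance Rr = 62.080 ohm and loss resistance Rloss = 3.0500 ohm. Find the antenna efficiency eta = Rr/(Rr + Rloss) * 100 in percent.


eta = 62.080 / (62.080 + 3.0500) * 100 = 95.32%

95.32%


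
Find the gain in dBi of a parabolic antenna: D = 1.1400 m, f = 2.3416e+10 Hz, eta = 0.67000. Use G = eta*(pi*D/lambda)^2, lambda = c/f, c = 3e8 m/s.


lambda = c / f = 3.0000e+08 / 2.3416e+10 = 0.01281175 m
G_linear = 0.67000 * (pi * 1.1400 / 0.01281175)^2 = 52356.11
G_dBi = 10 * log10(52356.11) = 47.19 dBi

47.19 dBi


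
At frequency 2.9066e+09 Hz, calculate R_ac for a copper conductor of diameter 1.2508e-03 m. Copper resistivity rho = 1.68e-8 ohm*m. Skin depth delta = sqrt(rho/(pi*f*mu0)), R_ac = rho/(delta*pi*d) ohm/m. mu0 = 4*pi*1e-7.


delta = sqrt(1.68e-8 / (pi * 2.9066e+09 * 4*pi*1e-7)) = 1.209991e-06 m
R_ac = 1.68e-8 / (1.209991e-06 * pi * 1.2508e-03) = 3.533 ohm/m

3.533 ohm/m


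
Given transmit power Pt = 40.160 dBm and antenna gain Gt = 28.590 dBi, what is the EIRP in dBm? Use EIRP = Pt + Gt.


EIRP = Pt + Gt = 40.160 + 28.590 = 68.75 dBm

68.75 dBm


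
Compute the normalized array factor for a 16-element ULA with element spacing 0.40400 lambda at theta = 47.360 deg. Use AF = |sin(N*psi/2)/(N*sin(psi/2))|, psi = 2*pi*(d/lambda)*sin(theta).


psi = 2*pi*0.40400*sin(47.360 deg) = 1.867314 rad
AF = |sin(16*1.867314/2) / (16*sin(1.867314/2))| = 0.05410

0.05410


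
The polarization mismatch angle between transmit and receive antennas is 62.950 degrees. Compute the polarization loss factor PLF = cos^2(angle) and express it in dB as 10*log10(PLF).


PLF_linear = cos^2(62.950 deg) = 0.2068138
PLF_dB = 10 * log10(0.2068138) = -6.844 dB

-6.844 dB


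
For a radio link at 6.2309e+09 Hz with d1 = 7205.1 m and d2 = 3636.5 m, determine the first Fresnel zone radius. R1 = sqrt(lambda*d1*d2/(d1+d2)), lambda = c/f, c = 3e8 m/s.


lambda = c / f = 3.0000e+08 / 6.2309e+09 = 0.04814714 m
R1 = sqrt(0.04814714 * 7205.1 * 3636.5 / (7205.1 + 3636.5)) = 10.79 m

10.79 m


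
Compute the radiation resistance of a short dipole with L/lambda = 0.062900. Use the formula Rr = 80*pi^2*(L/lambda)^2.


Rr = 80 * pi^2 * (0.062900)^2 = 80 * 9.869604 * 3.956410e-03 = 3.124 ohm

3.124 ohm


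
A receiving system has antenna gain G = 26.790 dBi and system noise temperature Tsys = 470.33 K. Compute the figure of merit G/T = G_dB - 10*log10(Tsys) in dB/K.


G/T = 26.790 - 10*log10(470.33) = 26.790 - 26.72403 = 0.06597 dB/K

0.06597 dB/K


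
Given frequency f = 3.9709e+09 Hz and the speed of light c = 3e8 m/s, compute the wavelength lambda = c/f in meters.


lambda = c / f = 3.0000e+08 / 3.9709e+09 = 0.07555 m

0.07555 m


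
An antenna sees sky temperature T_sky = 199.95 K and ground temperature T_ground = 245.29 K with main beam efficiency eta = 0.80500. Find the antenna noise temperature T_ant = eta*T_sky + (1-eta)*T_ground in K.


T_ant = 0.80500 * 199.95 + (1 - 0.80500) * 245.29 = 208.8 K

208.8 K


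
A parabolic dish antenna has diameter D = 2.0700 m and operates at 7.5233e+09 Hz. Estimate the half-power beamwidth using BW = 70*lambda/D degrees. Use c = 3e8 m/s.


lambda = c / f = 3.0000e+08 / 7.5233e+09 = 0.03987612 m
BW = 70 * 0.03987612 / 2.0700 = 1.348 deg

1.348 deg


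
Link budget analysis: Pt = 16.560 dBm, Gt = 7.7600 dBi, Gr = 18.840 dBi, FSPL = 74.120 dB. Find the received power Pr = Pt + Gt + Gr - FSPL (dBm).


Pr = 16.560 + 7.7600 + 18.840 - 74.120 = -30.96 dBm

-30.96 dBm


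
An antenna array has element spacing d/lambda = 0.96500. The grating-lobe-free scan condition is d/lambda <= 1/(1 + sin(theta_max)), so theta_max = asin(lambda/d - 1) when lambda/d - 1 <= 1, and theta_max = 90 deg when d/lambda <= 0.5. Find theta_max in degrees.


lambda/d - 1 = 1/0.96500 - 1 = 0.03626943
theta_max = asin(0.03626943) = 2.079 deg

2.079 deg


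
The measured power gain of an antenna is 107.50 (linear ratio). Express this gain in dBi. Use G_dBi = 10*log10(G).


G_dBi = 10 * log10(107.50) = 20.31 dBi

20.31 dBi


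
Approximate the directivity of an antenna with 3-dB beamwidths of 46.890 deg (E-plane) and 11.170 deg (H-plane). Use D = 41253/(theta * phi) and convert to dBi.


D_linear = 41253 / (46.890 * 11.170) = 78.76298
D_dBi = 10 * log10(78.76298) = 18.96 dBi

18.96 dBi


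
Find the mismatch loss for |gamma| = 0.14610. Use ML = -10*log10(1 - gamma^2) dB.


ML = -10 * log10(1 - 0.14610^2) = -10 * log10(0.97865479) = 0.09370 dB

0.09370 dB


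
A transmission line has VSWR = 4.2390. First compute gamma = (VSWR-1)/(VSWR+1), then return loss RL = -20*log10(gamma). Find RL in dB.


gamma = (4.2390 - 1) / (4.2390 + 1) = 0.6182478
RL = -20 * log10(0.6182478) = 4.177 dB

4.177 dB


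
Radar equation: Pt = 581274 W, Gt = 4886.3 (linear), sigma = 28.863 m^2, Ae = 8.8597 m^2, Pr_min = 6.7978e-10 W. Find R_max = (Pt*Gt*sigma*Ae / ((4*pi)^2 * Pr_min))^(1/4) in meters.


R^4 = 581274*4886.3*28.863*8.8597 / ((4*pi)^2 * 6.7978e-10) = 6.766022e+18
R_max = 6.766022e+18^0.25 = 51002 m

51002 m


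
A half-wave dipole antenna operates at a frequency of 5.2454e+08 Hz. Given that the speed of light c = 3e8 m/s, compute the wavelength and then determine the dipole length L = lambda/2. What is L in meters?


lambda = c / f = 3.0000e+08 / 5.2454e+08 = 0.5719297 m
L = lambda / 2 = 0.5719297 / 2 = 0.2860 m

0.2860 m


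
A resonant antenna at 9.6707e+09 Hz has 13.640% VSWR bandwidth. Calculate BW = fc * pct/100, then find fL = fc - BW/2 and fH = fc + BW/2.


BW = 9.6707e+09 * 13.640/100 = 1.319083e+09 Hz
fL = 9.6707e+09 - 1.319083e+09/2 = 9.011e+09 Hz
fH = 9.6707e+09 + 1.319083e+09/2 = 1.033e+10 Hz

BW=1.319e+09 Hz, fL=9.011e+09 Hz, fH=1.033e+10 Hz


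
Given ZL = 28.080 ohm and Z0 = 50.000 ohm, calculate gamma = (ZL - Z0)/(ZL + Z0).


gamma = (28.080 - 50.000) / (28.080 + 50.000) = -0.2807

-0.2807


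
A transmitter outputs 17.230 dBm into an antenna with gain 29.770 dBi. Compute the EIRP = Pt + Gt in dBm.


EIRP = Pt + Gt = 17.230 + 29.770 = 47.00 dBm

47.00 dBm


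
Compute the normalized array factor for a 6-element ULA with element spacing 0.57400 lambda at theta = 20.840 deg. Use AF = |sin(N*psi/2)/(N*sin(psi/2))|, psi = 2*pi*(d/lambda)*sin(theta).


psi = 2*pi*0.57400*sin(20.840 deg) = 1.283064 rad
AF = |sin(6*1.283064/2) / (6*sin(1.283064/2))| = 0.1810

0.1810


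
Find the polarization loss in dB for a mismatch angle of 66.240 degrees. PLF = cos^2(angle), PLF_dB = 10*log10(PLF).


PLF_linear = cos^2(66.240 deg) = 0.1623336
PLF_dB = 10 * log10(0.1623336) = -7.896 dB

-7.896 dB


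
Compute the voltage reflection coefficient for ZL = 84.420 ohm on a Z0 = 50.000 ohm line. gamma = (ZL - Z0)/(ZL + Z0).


gamma = (84.420 - 50.000) / (84.420 + 50.000) = 0.2561

0.2561


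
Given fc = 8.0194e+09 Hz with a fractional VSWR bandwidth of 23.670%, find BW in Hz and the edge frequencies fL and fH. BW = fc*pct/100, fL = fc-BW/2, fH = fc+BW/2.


BW = 8.0194e+09 * 23.670/100 = 1.898192e+09 Hz
fL = 8.0194e+09 - 1.898192e+09/2 = 7.070e+09 Hz
fH = 8.0194e+09 + 1.898192e+09/2 = 8.968e+09 Hz

BW=1.898e+09 Hz, fL=7.070e+09 Hz, fH=8.968e+09 Hz


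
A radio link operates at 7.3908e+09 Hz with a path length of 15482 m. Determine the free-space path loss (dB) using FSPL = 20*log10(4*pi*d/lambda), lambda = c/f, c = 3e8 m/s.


lambda = c / f = 3.0000e+08 / 7.3908e+09 = 0.04059101 m
FSPL = 20 * log10(4*pi*15482/0.04059101) = 133.6 dB

133.6 dB


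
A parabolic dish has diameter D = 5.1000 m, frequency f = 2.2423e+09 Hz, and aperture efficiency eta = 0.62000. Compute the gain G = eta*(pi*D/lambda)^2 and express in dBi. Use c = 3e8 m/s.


lambda = c / f = 3.0000e+08 / 2.2423e+09 = 0.1337912 m
G_linear = 0.62000 * (pi * 5.1000 / 0.1337912)^2 = 8891.534
G_dBi = 10 * log10(8891.534) = 39.49 dBi

39.49 dBi


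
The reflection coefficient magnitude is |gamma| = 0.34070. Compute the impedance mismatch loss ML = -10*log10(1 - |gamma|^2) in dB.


ML = -10 * log10(1 - 0.34070^2) = -10 * log10(0.88392351) = 0.5359 dB

0.5359 dB


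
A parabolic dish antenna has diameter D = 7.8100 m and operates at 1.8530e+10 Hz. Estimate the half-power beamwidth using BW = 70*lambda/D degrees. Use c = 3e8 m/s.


lambda = c / f = 3.0000e+08 / 1.8530e+10 = 0.01618996 m
BW = 70 * 0.01618996 / 7.8100 = 0.1451 deg

0.1451 deg


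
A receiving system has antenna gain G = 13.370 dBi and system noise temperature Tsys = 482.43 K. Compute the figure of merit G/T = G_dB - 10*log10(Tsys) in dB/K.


G/T = 13.370 - 10*log10(482.43) = 13.370 - 26.83434 = -13.46 dB/K

-13.46 dB/K


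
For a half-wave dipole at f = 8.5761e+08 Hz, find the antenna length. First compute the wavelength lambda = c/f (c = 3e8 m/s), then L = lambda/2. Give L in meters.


lambda = c / f = 3.0000e+08 / 8.5761e+08 = 0.3498094 m
L = lambda / 2 = 0.3498094 / 2 = 0.1749 m

0.1749 m


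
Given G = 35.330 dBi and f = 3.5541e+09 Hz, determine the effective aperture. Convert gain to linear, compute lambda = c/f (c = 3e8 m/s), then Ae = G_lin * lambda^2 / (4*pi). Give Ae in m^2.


lambda = c / f = 3.0000e+08 / 3.5541e+09 = 0.08440956 m
G_linear = 10^(35.330/10) = 3411.929
Ae = G_linear * lambda^2 / (4*pi) = 3411.929 * 0.08440956^2 / (4*pi) = 1.935 m^2

1.935 m^2


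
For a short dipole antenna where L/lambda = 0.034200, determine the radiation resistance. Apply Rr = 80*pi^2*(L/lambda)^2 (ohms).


Rr = 80 * pi^2 * (0.034200)^2 = 80 * 9.869604 * 1.169640e-03 = 0.9235 ohm

0.9235 ohm


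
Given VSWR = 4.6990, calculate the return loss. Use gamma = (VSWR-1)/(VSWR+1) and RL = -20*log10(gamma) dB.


gamma = (4.6990 - 1) / (4.6990 + 1) = 0.6490612
RL = -20 * log10(0.6490612) = 3.754 dB

3.754 dB


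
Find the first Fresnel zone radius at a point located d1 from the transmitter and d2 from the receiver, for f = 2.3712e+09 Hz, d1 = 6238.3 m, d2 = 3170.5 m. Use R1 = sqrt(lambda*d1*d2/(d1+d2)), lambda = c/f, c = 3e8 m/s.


lambda = c / f = 3.0000e+08 / 2.3712e+09 = 0.1265182 m
R1 = sqrt(0.1265182 * 6238.3 * 3170.5 / (6238.3 + 3170.5)) = 16.31 m

16.31 m


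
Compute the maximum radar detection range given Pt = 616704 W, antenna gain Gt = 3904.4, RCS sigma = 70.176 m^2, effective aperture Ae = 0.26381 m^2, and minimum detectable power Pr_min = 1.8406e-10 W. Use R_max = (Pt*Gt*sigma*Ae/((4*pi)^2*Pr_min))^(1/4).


R^4 = 616704*3904.4*70.176*0.26381 / ((4*pi)^2 * 1.8406e-10) = 1.533670e+18
R_max = 1.533670e+18^0.25 = 35191 m

35191 m


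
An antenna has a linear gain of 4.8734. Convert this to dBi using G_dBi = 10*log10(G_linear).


G_dBi = 10 * log10(4.8734) = 6.878 dBi

6.878 dBi


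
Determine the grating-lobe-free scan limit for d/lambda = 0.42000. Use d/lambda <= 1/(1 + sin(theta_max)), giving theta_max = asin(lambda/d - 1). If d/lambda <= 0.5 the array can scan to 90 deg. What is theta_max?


lambda/d - 1 = 1/0.42000 - 1 = 1.380952 >= 1
d/lambda <= 0.5, so the array can scan to endfire without grating lobes: theta_max = 90 deg

90 deg


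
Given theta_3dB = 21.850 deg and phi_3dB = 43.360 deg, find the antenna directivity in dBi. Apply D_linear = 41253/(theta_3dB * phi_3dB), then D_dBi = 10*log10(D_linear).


D_linear = 41253 / (21.850 * 43.360) = 43.54265
D_dBi = 10 * log10(43.54265) = 16.39 dBi

16.39 dBi


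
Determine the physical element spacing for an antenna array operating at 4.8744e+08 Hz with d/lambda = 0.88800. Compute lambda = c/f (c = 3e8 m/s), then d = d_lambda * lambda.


lambda = c / f = 3.0000e+08 / 4.8744e+08 = 0.6154604 m
d = 0.88800 * 0.6154604 = 0.5465 m

0.5465 m


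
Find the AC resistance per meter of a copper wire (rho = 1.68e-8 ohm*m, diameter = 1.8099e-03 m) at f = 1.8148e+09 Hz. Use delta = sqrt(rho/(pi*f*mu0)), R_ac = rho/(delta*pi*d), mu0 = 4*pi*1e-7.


delta = sqrt(1.68e-8 / (pi * 1.8148e+09 * 4*pi*1e-7)) = 1.531300e-06 m
R_ac = 1.68e-8 / (1.531300e-06 * pi * 1.8099e-03) = 1.929 ohm/m

1.929 ohm/m


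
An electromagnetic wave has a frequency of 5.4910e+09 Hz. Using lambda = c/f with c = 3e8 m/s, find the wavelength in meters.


lambda = c / f = 3.0000e+08 / 5.4910e+09 = 0.05463 m

0.05463 m


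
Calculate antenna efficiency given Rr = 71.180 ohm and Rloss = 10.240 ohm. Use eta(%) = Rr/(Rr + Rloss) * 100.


eta = 71.180 / (71.180 + 10.240) * 100 = 87.42%

87.42%


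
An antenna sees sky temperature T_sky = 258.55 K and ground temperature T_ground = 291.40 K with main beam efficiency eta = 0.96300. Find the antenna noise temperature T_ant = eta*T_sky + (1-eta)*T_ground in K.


T_ant = 0.96300 * 258.55 + (1 - 0.96300) * 291.40 = 259.8 K

259.8 K


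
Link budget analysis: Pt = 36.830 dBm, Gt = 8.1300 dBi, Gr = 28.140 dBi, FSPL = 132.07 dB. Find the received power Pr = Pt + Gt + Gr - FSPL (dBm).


Pr = 36.830 + 8.1300 + 28.140 - 132.07 = -58.97 dBm

-58.97 dBm


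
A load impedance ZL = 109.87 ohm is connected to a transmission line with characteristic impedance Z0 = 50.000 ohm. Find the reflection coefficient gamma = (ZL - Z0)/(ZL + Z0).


gamma = (109.87 - 50.000) / (109.87 + 50.000) = 0.3745

0.3745


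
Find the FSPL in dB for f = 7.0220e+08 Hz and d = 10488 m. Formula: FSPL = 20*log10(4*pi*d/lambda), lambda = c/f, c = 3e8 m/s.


lambda = c / f = 3.0000e+08 / 7.0220e+08 = 0.4272287 m
FSPL = 20 * log10(4*pi*10488/0.4272287) = 109.8 dB

109.8 dB


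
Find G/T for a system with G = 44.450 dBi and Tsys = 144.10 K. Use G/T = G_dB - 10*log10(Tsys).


G/T = 44.450 - 10*log10(144.10) = 44.450 - 21.58664 = 22.86 dB/K

22.86 dB/K


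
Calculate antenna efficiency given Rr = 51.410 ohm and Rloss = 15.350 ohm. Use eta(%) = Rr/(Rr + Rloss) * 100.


eta = 51.410 / (51.410 + 15.350) * 100 = 77.01%

77.01%


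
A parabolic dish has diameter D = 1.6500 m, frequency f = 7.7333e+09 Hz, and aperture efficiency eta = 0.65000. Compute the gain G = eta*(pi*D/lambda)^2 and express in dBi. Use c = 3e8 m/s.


lambda = c / f = 3.0000e+08 / 7.7333e+09 = 0.03879327 m
G_linear = 0.65000 * (pi * 1.6500 / 0.03879327)^2 = 11605.62
G_dBi = 10 * log10(11605.62) = 40.65 dBi

40.65 dBi


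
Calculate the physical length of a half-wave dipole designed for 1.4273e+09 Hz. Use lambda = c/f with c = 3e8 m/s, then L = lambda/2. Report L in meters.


lambda = c / f = 3.0000e+08 / 1.4273e+09 = 0.2101871 m
L = lambda / 2 = 0.2101871 / 2 = 0.1051 m

0.1051 m


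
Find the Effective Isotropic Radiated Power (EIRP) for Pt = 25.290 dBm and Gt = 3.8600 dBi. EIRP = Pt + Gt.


EIRP = Pt + Gt = 25.290 + 3.8600 = 29.15 dBm

29.15 dBm


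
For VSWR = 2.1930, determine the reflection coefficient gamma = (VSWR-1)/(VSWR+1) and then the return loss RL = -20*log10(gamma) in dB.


gamma = (2.1930 - 1) / (2.1930 + 1) = 0.3736298
RL = -20 * log10(0.3736298) = 8.551 dB

8.551 dB


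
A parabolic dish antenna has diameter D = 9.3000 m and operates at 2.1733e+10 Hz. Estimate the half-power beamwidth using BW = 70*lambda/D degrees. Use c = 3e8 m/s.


lambda = c / f = 3.0000e+08 / 2.1733e+10 = 0.01380389 m
BW = 70 * 0.01380389 / 9.3000 = 0.1039 deg

0.1039 deg


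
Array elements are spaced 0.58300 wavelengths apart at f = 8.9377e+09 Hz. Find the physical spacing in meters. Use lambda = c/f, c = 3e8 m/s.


lambda = c / f = 3.0000e+08 / 8.9377e+09 = 0.03356568 m
d = 0.58300 * 0.03356568 = 0.01957 m

0.01957 m


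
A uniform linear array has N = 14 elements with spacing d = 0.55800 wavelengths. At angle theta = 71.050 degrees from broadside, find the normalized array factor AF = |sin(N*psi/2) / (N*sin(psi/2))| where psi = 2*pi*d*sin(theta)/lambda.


psi = 2*pi*0.55800*sin(71.050 deg) = 3.315999 rad
AF = |sin(14*3.315999/2) / (14*sin(3.315999/2))| = 0.06736

0.06736


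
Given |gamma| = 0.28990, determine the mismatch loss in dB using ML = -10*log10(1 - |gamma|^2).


ML = -10 * log10(1 - 0.28990^2) = -10 * log10(0.91595799) = 0.3812 dB

0.3812 dB


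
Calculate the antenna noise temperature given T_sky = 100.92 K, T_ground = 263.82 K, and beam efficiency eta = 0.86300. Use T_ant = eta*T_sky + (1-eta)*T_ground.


T_ant = 0.86300 * 100.92 + (1 - 0.86300) * 263.82 = 123.2 K

123.2 K


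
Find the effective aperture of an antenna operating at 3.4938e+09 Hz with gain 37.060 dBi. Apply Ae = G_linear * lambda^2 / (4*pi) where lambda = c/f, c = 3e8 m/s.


lambda = c / f = 3.0000e+08 / 3.4938e+09 = 0.08586639 m
G_linear = 10^(37.060/10) = 5081.594
Ae = G_linear * lambda^2 / (4*pi) = 5081.594 * 0.08586639^2 / (4*pi) = 2.982 m^2

2.982 m^2


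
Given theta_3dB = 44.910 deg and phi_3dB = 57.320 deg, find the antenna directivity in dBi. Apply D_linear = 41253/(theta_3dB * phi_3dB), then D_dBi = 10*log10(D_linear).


D_linear = 41253 / (44.910 * 57.320) = 16.02530
D_dBi = 10 * log10(16.02530) = 12.05 dBi

12.05 dBi


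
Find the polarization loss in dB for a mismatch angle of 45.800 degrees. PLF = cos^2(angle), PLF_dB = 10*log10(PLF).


PLF_linear = cos^2(45.800 deg) = 0.4860392
PLF_dB = 10 * log10(0.4860392) = -3.133 dB

-3.133 dB


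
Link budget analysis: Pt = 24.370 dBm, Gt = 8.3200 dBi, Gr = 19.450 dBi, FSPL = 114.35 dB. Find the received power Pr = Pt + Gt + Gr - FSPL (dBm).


Pr = 24.370 + 8.3200 + 19.450 - 114.35 = -62.21 dBm

-62.21 dBm


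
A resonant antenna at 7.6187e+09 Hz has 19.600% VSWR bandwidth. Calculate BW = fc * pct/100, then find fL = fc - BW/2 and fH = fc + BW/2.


BW = 7.6187e+09 * 19.600/100 = 1.493265e+09 Hz
fL = 7.6187e+09 - 1.493265e+09/2 = 6.872e+09 Hz
fH = 7.6187e+09 + 1.493265e+09/2 = 8.365e+09 Hz

BW=1.493e+09 Hz, fL=6.872e+09 Hz, fH=8.365e+09 Hz


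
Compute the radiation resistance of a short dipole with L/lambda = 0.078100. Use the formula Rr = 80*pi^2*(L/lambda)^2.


Rr = 80 * pi^2 * (0.078100)^2 = 80 * 9.869604 * 6.099610e-03 = 4.816 ohm

4.816 ohm


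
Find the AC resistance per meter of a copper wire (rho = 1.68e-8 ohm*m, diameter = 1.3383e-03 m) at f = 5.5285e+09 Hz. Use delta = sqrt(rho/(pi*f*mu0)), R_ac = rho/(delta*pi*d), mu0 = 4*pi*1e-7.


delta = sqrt(1.68e-8 / (pi * 5.5285e+09 * 4*pi*1e-7)) = 8.773464e-07 m
R_ac = 1.68e-8 / (8.773464e-07 * pi * 1.3383e-03) = 4.554 ohm/m

4.554 ohm/m


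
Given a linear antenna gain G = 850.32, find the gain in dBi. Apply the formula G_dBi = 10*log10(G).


G_dBi = 10 * log10(850.32) = 29.30 dBi

29.30 dBi


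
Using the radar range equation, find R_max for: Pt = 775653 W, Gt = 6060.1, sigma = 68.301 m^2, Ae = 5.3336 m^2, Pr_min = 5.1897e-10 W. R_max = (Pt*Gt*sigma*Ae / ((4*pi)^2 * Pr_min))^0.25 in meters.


R^4 = 775653*6060.1*68.301*5.3336 / ((4*pi)^2 * 5.1897e-10) = 2.089454e+19
R_max = 2.089454e+19^0.25 = 67610 m

67610 m


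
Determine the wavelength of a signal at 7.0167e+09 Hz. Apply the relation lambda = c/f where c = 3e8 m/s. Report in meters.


lambda = c / f = 3.0000e+08 / 7.0167e+09 = 0.04276 m

0.04276 m


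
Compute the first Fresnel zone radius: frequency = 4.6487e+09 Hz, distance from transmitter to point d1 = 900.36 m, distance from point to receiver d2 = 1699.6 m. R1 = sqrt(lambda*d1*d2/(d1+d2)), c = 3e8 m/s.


lambda = c / f = 3.0000e+08 / 4.6487e+09 = 0.06453417 m
R1 = sqrt(0.06453417 * 900.36 * 1699.6 / (900.36 + 1699.6)) = 6.163 m

6.163 m


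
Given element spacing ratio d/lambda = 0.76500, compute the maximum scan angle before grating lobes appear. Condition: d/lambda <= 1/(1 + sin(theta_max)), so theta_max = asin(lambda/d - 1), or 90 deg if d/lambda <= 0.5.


lambda/d - 1 = 1/0.76500 - 1 = 0.3071895
theta_max = asin(0.3071895) = 17.89 deg

17.89 deg


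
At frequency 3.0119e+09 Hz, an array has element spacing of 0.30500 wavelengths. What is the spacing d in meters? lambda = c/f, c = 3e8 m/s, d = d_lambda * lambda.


lambda = c / f = 3.0000e+08 / 3.0119e+09 = 0.09960490 m
d = 0.30500 * 0.09960490 = 0.03038 m

0.03038 m


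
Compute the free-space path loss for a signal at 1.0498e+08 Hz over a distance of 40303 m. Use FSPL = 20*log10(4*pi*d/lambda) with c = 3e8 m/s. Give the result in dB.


lambda = c / f = 3.0000e+08 / 1.0498e+08 = 2.857687 m
FSPL = 20 * log10(4*pi*40303/2.857687) = 105.0 dB

105.0 dB


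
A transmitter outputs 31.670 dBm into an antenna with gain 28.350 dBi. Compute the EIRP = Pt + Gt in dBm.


EIRP = Pt + Gt = 31.670 + 28.350 = 60.02 dBm

60.02 dBm


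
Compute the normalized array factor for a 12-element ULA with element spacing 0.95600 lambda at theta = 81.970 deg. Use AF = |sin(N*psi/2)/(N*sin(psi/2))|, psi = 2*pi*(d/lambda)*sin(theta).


psi = 2*pi*0.95600*sin(81.970 deg) = 5.947830 rad
AF = |sin(12*5.947830/2) / (12*sin(5.947830/2))| = 0.4515

0.4515


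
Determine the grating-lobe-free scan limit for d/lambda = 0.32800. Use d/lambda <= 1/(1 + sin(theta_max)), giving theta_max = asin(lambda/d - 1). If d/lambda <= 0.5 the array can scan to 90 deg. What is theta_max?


lambda/d - 1 = 1/0.32800 - 1 = 2.048780 >= 1
d/lambda <= 0.5, so the array can scan to endfire without grating lobes: theta_max = 90 deg

90 deg


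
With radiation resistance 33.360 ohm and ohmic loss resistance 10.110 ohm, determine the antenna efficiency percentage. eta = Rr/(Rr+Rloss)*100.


eta = 33.360 / (33.360 + 10.110) * 100 = 76.74%

76.74%


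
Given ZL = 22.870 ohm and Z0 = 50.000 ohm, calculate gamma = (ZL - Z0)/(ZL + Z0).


gamma = (22.870 - 50.000) / (22.870 + 50.000) = -0.3723

-0.3723


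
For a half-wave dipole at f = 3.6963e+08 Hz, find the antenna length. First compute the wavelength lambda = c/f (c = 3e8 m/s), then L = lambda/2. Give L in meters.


lambda = c / f = 3.0000e+08 / 3.6963e+08 = 0.8116224 m
L = lambda / 2 = 0.8116224 / 2 = 0.4058 m

0.4058 m


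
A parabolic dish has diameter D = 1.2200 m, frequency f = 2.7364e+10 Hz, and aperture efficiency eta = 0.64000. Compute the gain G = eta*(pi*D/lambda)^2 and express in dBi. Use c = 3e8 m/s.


lambda = c / f = 3.0000e+08 / 2.7364e+10 = 0.01096331 m
G_linear = 0.64000 * (pi * 1.2200 / 0.01096331)^2 = 78219.67
G_dBi = 10 * log10(78219.67) = 48.93 dBi

48.93 dBi


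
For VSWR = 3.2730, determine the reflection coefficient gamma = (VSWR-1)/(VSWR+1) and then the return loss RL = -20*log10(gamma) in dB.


gamma = (3.2730 - 1) / (3.2730 + 1) = 0.5319448
RL = -20 * log10(0.5319448) = 5.483 dB

5.483 dB


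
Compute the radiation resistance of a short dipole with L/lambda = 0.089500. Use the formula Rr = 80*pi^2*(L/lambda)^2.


Rr = 80 * pi^2 * (0.089500)^2 = 80 * 9.869604 * 8.010250e-03 = 6.325 ohm

6.325 ohm


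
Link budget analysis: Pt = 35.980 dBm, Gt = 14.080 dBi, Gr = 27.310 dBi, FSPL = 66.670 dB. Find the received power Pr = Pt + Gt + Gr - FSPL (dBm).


Pr = 35.980 + 14.080 + 27.310 - 66.670 = 10.70 dBm

10.70 dBm


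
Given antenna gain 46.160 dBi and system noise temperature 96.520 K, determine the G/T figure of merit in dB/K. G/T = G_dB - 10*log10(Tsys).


G/T = 46.160 - 10*log10(96.520) = 46.160 - 19.84617 = 26.31 dB/K

26.31 dB/K


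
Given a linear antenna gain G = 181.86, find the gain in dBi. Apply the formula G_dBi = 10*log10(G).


G_dBi = 10 * log10(181.86) = 22.60 dBi

22.60 dBi


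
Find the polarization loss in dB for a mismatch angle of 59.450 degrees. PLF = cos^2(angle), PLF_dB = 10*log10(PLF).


PLF_linear = cos^2(59.450 deg) = 0.2583588
PLF_dB = 10 * log10(0.2583588) = -5.878 dB

-5.878 dB


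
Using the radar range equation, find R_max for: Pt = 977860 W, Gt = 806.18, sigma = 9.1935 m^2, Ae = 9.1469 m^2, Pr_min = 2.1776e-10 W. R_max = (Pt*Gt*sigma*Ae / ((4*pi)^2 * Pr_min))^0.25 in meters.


R^4 = 977860*806.18*9.1935*9.1469 / ((4*pi)^2 * 2.1776e-10) = 1.927816e+18
R_max = 1.927816e+18^0.25 = 37262 m

37262 m


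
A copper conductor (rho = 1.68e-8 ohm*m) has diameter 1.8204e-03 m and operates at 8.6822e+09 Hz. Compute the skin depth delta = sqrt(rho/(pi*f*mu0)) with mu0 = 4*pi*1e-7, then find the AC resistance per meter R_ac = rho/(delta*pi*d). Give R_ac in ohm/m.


delta = sqrt(1.68e-8 / (pi * 8.6822e+09 * 4*pi*1e-7)) = 7.000997e-07 m
R_ac = 1.68e-8 / (7.000997e-07 * pi * 1.8204e-03) = 4.196 ohm/m

4.196 ohm/m


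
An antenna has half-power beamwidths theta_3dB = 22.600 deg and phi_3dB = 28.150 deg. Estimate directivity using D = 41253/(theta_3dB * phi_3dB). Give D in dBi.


D_linear = 41253 / (22.600 * 28.150) = 64.84384
D_dBi = 10 * log10(64.84384) = 18.12 dBi

18.12 dBi


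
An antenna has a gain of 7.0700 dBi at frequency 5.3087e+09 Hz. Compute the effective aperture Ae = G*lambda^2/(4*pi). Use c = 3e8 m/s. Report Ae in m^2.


lambda = c / f = 3.0000e+08 / 5.3087e+09 = 0.05651101 m
G_linear = 10^(7.0700/10) = 5.093309
Ae = G_linear * lambda^2 / (4*pi) = 5.093309 * 0.05651101^2 / (4*pi) = 1.294e-03 m^2

1.294e-03 m^2


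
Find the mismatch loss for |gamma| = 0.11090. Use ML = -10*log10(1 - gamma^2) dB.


ML = -10 * log10(1 - 0.11090^2) = -10 * log10(0.98770119) = 0.05374 dB

0.05374 dB


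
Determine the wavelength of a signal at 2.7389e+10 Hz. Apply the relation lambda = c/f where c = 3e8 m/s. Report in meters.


lambda = c / f = 3.0000e+08 / 2.7389e+10 = 0.01095 m

0.01095 m


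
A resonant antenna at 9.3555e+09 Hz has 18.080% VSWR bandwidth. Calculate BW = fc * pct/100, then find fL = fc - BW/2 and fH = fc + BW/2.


BW = 9.3555e+09 * 18.080/100 = 1.691474e+09 Hz
fL = 9.3555e+09 - 1.691474e+09/2 = 8.510e+09 Hz
fH = 9.3555e+09 + 1.691474e+09/2 = 1.020e+10 Hz

BW=1.691e+09 Hz, fL=8.510e+09 Hz, fH=1.020e+10 Hz


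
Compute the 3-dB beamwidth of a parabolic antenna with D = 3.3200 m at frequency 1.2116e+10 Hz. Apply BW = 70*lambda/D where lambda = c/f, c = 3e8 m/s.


lambda = c / f = 3.0000e+08 / 1.2116e+10 = 0.02476065 m
BW = 70 * 0.02476065 / 3.3200 = 0.5221 deg

0.5221 deg


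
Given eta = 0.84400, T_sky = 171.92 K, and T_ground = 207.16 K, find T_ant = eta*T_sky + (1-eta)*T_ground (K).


T_ant = 0.84400 * 171.92 + (1 - 0.84400) * 207.16 = 177.4 K

177.4 K


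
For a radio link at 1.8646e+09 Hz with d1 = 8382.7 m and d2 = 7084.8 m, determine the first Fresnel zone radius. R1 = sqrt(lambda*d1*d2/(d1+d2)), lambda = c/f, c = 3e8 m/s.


lambda = c / f = 3.0000e+08 / 1.8646e+09 = 0.1608924 m
R1 = sqrt(0.1608924 * 8382.7 * 7084.8 / (8382.7 + 7084.8)) = 24.85 m

24.85 m


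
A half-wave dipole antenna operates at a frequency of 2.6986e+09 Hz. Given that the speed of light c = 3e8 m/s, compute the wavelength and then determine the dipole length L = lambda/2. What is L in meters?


lambda = c / f = 3.0000e+08 / 2.6986e+09 = 0.1111688 m
L = lambda / 2 = 0.1111688 / 2 = 0.05558 m

0.05558 m


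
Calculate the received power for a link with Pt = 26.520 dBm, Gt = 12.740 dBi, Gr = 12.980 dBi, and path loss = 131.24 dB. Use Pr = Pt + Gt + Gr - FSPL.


Pr = 26.520 + 12.740 + 12.980 - 131.24 = -79.00 dBm

-79.00 dBm


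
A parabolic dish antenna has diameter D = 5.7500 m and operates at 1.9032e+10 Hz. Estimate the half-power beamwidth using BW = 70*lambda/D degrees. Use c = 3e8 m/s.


lambda = c / f = 3.0000e+08 / 1.9032e+10 = 0.01576293 m
BW = 70 * 0.01576293 / 5.7500 = 0.1919 deg

0.1919 deg


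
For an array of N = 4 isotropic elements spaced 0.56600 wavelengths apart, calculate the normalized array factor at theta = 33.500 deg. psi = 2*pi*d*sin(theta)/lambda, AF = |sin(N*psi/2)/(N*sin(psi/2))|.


psi = 2*pi*0.56600*sin(33.500 deg) = 1.962844 rad
AF = |sin(4*1.962844/2) / (4*sin(1.962844/2))| = 0.2124

0.2124


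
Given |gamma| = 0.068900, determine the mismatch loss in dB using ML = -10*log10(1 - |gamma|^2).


ML = -10 * log10(1 - 0.068900^2) = -10 * log10(0.99525279) = 0.02067 dB

0.02067 dB


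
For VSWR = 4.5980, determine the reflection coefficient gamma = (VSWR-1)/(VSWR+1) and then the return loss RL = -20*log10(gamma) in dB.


gamma = (4.5980 - 1) / (4.5980 + 1) = 0.6427295
RL = -20 * log10(0.6427295) = 3.839 dB

3.839 dB


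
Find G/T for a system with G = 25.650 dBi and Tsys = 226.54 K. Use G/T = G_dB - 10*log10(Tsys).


G/T = 25.650 - 10*log10(226.54) = 25.650 - 23.55145 = 2.099 dB/K

2.099 dB/K


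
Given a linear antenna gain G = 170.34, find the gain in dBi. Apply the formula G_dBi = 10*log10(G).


G_dBi = 10 * log10(170.34) = 22.31 dBi

22.31 dBi


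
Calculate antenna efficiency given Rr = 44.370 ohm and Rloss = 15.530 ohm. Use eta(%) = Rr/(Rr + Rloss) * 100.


eta = 44.370 / (44.370 + 15.530) * 100 = 74.07%

74.07%


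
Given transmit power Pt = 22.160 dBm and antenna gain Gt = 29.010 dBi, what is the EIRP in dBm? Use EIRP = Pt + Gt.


EIRP = Pt + Gt = 22.160 + 29.010 = 51.17 dBm

51.17 dBm
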